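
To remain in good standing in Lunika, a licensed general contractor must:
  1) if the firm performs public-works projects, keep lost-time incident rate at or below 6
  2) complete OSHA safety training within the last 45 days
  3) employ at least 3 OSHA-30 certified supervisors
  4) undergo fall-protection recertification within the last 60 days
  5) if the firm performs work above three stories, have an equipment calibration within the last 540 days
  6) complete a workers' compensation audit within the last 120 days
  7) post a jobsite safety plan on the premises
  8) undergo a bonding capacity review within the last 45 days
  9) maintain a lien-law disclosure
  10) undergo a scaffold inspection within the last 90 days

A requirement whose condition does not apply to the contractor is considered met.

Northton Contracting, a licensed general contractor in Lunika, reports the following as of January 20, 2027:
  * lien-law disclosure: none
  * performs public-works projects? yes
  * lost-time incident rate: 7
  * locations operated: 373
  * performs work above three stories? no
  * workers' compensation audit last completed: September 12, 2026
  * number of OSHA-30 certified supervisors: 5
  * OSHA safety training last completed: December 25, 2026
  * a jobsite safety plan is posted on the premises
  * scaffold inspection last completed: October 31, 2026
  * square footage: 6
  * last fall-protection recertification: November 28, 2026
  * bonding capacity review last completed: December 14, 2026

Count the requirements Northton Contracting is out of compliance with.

1. condition 'performs public-works projects' holds; lost-time incident rate 7 > 6 → not met
2. OSHA safety training 26 days ago vs limit 45 → met
3. OSHA-30 certified supervisors 5 ≥ 3 → met
4. fall-protection recertification 53 days ago vs limit 60 → met
5. condition 'performs work above three stories' does not hold → requirement n/a → met
6. workers' compensation audit 130 days ago vs limit 120 → not met
7. jobsite safety plan present → met
8. bonding capacity review 37 days ago vs limit 45 → met
9. lien-law disclosure absent → not met
10. scaffold inspection 81 days ago vs limit 90 → met
Not met: 3 of 10

3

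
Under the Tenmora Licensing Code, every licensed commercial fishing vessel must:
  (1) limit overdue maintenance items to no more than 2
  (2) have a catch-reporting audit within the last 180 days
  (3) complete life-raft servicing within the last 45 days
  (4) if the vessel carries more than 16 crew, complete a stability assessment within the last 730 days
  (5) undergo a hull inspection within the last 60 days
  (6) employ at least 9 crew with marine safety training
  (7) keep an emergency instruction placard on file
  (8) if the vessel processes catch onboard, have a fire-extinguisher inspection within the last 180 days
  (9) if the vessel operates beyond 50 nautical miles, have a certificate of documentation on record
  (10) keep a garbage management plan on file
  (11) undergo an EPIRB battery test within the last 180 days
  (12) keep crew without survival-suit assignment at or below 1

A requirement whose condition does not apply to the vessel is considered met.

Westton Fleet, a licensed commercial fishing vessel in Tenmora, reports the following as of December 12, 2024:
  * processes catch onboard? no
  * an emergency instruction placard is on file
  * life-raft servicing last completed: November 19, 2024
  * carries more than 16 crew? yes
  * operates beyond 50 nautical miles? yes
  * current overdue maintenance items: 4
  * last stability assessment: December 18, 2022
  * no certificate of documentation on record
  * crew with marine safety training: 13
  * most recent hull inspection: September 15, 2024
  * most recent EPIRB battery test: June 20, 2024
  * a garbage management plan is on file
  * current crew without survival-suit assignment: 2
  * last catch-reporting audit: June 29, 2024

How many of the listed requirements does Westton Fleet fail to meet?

1. overdue maintenance items 4 > 2 → not met
2. catch-reporting audit 166 days ago vs limit 180 → met
3. life-raft servicing 23 days ago vs limit 45 → met
4. condition 'carries more than 16 crew' holds; stability assessment 725 days ago vs limit 730 → met
5. hull inspection 88 days ago vs limit 60 → not met
6. crew with marine safety training 13 ≥ 9 → met
7. emergency instruction placard present → met
8. condition 'processes catch onboard' does not hold → requirement n/a → met
9. condition 'operates beyond 50 nautical miles' holds; certificate of documentation absent → not met
10. garbage management plan present → met
11. EPIRB battery test 175 days ago vs limit 180 → met
12. crew without survival-suit assignment 2 > 1 → not met
Not met: 4 of 12

4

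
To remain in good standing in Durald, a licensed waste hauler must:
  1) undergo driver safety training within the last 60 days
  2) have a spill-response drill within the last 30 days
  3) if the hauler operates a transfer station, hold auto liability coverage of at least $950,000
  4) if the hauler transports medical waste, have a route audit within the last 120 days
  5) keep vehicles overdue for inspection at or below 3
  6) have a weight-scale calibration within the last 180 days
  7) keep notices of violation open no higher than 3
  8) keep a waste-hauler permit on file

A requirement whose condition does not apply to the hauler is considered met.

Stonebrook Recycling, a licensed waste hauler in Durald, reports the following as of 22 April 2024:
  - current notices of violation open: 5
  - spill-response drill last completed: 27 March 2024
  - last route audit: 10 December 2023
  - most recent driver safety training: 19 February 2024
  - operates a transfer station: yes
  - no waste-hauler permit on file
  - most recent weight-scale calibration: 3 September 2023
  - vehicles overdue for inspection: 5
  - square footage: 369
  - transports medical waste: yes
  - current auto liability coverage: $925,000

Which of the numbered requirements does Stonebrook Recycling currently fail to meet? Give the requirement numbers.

1. driver safety training 63 days ago vs limit 60 → not met
2. spill-response drill 26 days ago vs limit 30 → met
3. condition 'operates a transfer station' holds; auto liability coverage $925,000 < $950,000 → not met
4. condition 'transports medical waste' holds; route audit 134 days ago vs limit 120 → not met
5. vehicles overdue for inspection 5 > 3 → not met
6. weight-scale calibration 232 days ago vs limit 180 → not met
7. notices of violation open 5 > 3 → not met
8. waste-hauler permit absent → not met
Not met: 1, 3, 4, 5, 6, 7, 8

1, 3, 4, 5, 6, 7, 8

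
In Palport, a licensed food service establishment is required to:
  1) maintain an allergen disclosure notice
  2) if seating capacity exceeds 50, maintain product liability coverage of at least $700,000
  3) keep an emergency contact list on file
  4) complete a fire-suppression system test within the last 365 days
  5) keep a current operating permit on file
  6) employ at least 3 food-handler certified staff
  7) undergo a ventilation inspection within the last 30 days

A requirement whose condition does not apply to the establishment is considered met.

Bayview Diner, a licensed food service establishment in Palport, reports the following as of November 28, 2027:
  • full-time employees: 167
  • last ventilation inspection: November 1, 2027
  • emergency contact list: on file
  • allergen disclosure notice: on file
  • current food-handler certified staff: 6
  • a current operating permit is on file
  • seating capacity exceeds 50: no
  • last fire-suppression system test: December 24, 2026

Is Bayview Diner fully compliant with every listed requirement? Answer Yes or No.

Yes

1. allergen disclosure notice present → met
2. condition 'seating capacity exceeds 50' does not hold → requirement n/a → met
3. emergency contact list present → met
4. fire-suppression system test 339 days ago vs limit 365 → met
5. current operating permit present → met
6. food-handler certified staff 6 ≥ 3 → met
7. ventilation inspection 27 days ago vs limit 30 → met
All met.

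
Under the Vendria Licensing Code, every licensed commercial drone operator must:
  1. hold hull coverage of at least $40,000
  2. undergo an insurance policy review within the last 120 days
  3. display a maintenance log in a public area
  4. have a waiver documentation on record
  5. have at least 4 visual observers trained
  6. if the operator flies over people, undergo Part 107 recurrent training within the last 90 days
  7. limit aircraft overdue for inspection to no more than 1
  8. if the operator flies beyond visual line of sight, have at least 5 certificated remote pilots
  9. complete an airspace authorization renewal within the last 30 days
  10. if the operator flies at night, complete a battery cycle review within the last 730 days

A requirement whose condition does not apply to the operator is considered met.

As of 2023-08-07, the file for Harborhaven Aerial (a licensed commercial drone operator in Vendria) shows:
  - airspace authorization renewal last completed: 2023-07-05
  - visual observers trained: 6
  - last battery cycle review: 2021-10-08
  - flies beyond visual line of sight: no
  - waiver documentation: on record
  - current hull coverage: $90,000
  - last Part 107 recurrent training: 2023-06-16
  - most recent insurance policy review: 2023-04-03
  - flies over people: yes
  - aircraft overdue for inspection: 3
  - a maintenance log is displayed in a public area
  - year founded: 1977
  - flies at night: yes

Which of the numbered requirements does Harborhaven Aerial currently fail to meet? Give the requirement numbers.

1. hull coverage $90,000 ≥ $40,000 → met
2. insurance policy review 126 days ago vs limit 120 → not met
3. maintenance log present → met
4. waiver documentation present → met
5. visual observers trained 6 ≥ 4 → met
6. condition 'flies over people' holds; Part 107 recurrent training 52 days ago vs limit 90 → met
7. aircraft overdue for inspection 3 > 1 → not met
8. condition 'flies beyond visual line of sight' does not hold → requirement n/a → met
9. airspace authorization renewal 33 days ago vs limit 30 → not met
10. condition 'flies at night' holds; battery cycle review 668 days ago vs limit 730 → met
Not met: 2, 7, 9

2, 7, 9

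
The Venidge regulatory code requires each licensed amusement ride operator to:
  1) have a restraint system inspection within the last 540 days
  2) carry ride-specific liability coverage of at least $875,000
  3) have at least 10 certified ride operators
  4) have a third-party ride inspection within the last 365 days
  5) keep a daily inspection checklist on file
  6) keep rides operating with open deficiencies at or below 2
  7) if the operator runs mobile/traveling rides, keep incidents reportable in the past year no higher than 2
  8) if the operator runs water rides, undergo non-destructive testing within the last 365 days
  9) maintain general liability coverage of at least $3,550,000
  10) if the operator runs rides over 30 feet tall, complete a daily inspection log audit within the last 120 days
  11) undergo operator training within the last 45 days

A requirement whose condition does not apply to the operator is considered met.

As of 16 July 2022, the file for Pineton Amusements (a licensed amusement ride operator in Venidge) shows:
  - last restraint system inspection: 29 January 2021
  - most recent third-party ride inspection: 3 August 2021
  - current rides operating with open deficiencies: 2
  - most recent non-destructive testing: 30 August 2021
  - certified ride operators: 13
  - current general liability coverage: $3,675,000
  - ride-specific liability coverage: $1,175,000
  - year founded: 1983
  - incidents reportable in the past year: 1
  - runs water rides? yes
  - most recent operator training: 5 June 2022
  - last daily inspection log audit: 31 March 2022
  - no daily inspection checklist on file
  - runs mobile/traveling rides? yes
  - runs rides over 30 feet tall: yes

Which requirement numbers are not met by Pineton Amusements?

5

1. restraint system inspection 533 days ago vs limit 540 → met
2. ride-specific liability coverage $1,175,000 ≥ $875,000 → met
3. certified ride operators 13 ≥ 10 → met
4. third-party ride inspection 347 days ago vs limit 365 → met
5. daily inspection checklist absent → not met
6. rides operating with open deficiencies 2 ≤ 2 → met
7. condition 'runs mobile/traveling rides' holds; incidents reportable in the past year 1 ≤ 2 → met
8. condition 'runs water rides' holds; non-destructive testing 320 days ago vs limit 365 → met
9. general liability coverage $3,675,000 ≥ $3,550,000 → met
10. condition 'runs rides over 30 feet tall' holds; daily inspection log audit 107 days ago vs limit 120 → met
11. operator training 41 days ago vs limit 45 → met
Not met: 5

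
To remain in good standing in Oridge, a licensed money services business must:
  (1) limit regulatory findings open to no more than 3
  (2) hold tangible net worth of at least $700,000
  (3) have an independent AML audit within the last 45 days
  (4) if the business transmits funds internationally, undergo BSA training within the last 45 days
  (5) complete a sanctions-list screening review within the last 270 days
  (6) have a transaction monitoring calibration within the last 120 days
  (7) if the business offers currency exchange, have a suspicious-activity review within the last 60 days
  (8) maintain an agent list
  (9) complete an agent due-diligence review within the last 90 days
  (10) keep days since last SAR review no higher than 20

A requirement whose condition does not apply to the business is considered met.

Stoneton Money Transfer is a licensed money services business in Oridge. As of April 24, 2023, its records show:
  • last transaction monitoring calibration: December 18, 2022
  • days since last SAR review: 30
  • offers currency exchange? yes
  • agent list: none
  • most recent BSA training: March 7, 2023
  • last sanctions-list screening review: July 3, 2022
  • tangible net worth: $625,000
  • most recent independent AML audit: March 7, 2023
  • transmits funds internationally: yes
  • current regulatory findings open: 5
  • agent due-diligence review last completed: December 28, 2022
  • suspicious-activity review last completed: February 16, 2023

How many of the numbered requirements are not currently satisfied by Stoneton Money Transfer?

1. regulatory findings open 5 > 3 → not met
2. tangible net worth $625,000 < $700,000 → not met
3. independent AML audit 48 days ago vs limit 45 → not met
4. condition 'transmits funds internationally' holds; BSA training 48 days ago vs limit 45 → not met
5. sanctions-list screening review 295 days ago vs limit 270 → not met
6. transaction monitoring calibration 127 days ago vs limit 120 → not met
7. condition 'offers currency exchange' holds; suspicious-activity review 67 days ago vs limit 60 → not met
8. agent list absent → not met
9. agent due-diligence review 117 days ago vs limit 90 → not met
10. days since last SAR review 30 > 20 → not met
Not met: 10 of 10

10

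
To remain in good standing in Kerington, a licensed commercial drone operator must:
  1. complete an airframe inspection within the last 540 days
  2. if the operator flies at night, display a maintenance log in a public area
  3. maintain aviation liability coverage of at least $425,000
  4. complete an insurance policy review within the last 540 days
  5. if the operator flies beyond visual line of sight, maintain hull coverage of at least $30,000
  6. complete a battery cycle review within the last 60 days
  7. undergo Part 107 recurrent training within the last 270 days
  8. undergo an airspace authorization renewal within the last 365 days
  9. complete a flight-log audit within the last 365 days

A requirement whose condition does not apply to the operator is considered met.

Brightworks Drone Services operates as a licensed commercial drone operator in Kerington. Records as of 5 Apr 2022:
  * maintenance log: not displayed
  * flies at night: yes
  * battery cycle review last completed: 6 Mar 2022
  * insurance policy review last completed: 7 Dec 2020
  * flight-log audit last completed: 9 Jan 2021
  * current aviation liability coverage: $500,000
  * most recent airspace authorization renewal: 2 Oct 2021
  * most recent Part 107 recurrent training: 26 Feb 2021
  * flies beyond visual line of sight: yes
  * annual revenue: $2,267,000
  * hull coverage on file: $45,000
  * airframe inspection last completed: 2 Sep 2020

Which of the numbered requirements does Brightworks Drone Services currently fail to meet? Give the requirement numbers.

1. airframe inspection 580 days ago vs limit 540 → not met
2. condition 'flies at night' holds; maintenance log absent → not met
3. aviation liability coverage $500,000 ≥ $425,000 → met
4. insurance policy review 484 days ago vs limit 540 → met
5. condition 'flies beyond visual line of sight' holds; hull coverage $45,000 ≥ $30,000 → met
6. battery cycle review 30 days ago vs limit 60 → met
7. Part 107 recurrent training 403 days ago vs limit 270 → not met
8. airspace authorization renewal 185 days ago vs limit 365 → met
9. flight-log audit 451 days ago vs limit 365 → not met
Not met: 1, 2, 7, 9

1, 2, 7, 9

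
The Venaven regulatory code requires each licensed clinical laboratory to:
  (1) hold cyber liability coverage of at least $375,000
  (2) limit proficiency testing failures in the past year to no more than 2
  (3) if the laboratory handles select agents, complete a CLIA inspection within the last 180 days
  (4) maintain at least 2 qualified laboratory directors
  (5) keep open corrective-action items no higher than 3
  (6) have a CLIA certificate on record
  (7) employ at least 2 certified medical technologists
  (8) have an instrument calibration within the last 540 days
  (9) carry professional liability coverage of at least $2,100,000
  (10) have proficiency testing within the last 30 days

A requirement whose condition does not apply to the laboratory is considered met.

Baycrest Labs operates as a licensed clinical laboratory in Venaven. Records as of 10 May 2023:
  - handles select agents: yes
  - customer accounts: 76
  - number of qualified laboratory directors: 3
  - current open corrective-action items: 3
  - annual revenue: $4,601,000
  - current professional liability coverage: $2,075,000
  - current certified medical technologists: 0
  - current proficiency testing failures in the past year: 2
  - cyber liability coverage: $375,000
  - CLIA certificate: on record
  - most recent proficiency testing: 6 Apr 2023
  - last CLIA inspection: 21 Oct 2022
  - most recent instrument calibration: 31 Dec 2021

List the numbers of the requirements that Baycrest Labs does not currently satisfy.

1. cyber liability coverage $375,000 ≥ $375,000 → met
2. proficiency testing failures in the past year 2 ≤ 2 → met
3. condition 'handles select agents' holds; CLIA inspection 201 days ago vs limit 180 → not met
4. qualified laboratory directors 3 ≥ 2 → met
5. open corrective-action items 3 ≤ 3 → met
6. CLIA certificate present → met
7. certified medical technologists 0 < 2 → not met
8. instrument calibration 495 days ago vs limit 540 → met
9. professional liability coverage $2,075,000 < $2,100,000 → not met
10. proficiency testing 34 days ago vs limit 30 → not met
Not met: 3, 7, 9, 10

3, 7, 9, 10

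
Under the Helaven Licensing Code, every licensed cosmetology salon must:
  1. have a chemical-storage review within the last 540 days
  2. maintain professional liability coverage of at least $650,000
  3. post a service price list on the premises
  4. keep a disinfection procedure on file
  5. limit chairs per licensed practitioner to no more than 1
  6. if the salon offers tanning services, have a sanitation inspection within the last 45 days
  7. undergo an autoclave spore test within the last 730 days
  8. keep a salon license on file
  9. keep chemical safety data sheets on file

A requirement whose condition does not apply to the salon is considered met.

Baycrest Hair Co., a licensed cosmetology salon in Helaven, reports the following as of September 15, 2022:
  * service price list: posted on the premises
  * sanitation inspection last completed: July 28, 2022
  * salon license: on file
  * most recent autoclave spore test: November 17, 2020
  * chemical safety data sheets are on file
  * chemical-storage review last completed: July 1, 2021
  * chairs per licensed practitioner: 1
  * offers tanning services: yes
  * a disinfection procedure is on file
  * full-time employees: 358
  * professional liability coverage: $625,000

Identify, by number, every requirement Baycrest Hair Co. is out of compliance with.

1. chemical-storage review 441 days ago vs limit 540 → met
2. professional liability coverage $625,000 < $650,000 → not met
3. service price list present → met
4. disinfection procedure present → met
5. chairs per licensed practitioner 1 ≤ 1 → met
6. condition 'offers tanning services' holds; sanitation inspection 49 days ago vs limit 45 → not met
7. autoclave spore test 667 days ago vs limit 730 → met
8. salon license present → met
9. chemical safety data sheets present → met
Not met: 2, 6

2, 6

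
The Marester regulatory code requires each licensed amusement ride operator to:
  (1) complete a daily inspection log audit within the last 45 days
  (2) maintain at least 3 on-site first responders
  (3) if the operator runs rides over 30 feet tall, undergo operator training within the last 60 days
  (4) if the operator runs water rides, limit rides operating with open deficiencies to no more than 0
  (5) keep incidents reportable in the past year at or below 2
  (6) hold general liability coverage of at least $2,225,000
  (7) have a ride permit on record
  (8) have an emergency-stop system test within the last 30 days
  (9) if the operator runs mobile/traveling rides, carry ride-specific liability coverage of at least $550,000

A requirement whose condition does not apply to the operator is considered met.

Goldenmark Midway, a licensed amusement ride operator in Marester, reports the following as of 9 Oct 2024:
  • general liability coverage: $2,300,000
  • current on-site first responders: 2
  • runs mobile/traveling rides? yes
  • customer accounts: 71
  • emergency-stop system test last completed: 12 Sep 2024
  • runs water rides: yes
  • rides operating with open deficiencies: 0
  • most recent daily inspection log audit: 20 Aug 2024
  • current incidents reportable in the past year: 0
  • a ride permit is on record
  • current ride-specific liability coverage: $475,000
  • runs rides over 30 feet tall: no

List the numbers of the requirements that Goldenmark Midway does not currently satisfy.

1. daily inspection log audit 50 days ago vs limit 45 → not met
2. on-site first responders 2 < 3 → not met
3. condition 'runs rides over 30 feet tall' does not hold → requirement n/a → met
4. condition 'runs water rides' holds; rides operating with open deficiencies 0 ≤ 0 → met
5. incidents reportable in the past year 0 ≤ 2 → met
6. general liability coverage $2,300,000 ≥ $2,225,000 → met
7. ride permit present → met
8. emergency-stop system test 27 days ago vs limit 30 → met
9. condition 'runs mobile/traveling rides' holds; ride-specific liability coverage $475,000 < $550,000 → not met
Not met: 1, 2, 9

1, 2, 9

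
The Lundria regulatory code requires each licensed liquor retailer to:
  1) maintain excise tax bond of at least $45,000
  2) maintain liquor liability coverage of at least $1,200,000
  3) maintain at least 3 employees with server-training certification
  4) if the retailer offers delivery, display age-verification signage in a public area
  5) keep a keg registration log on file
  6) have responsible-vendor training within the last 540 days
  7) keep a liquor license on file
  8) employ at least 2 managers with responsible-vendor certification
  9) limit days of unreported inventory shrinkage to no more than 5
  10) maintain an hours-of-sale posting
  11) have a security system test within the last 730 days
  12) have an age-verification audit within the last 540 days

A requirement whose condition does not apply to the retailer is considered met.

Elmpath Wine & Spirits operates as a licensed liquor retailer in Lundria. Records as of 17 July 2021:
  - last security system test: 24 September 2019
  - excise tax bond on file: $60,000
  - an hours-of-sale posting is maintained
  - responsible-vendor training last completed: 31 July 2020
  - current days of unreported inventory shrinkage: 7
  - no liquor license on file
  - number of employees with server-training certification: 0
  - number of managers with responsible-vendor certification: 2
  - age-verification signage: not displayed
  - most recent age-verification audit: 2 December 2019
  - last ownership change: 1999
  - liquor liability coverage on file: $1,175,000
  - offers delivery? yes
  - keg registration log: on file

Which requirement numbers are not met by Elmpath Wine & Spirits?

1. excise tax bond $60,000 ≥ $45,000 → met
2. liquor liability coverage $1,175,000 < $1,200,000 → not met
3. employees with server-training certification 0 < 3 → not met
4. condition 'offers delivery' holds; age-verification signage absent → not met
5. keg registration log present → met
6. responsible-vendor training 351 days ago vs limit 540 → met
7. liquor license absent → not met
8. managers with responsible-vendor certification 2 ≥ 2 → met
9. days of unreported inventory shrinkage 7 > 5 → not met
10. hours-of-sale posting present → met
11. security system test 662 days ago vs limit 730 → met
12. age-verification audit 593 days ago vs limit 540 → not met
Not met: 2, 3, 4, 7, 9, 12

2, 3, 4, 7, 9, 12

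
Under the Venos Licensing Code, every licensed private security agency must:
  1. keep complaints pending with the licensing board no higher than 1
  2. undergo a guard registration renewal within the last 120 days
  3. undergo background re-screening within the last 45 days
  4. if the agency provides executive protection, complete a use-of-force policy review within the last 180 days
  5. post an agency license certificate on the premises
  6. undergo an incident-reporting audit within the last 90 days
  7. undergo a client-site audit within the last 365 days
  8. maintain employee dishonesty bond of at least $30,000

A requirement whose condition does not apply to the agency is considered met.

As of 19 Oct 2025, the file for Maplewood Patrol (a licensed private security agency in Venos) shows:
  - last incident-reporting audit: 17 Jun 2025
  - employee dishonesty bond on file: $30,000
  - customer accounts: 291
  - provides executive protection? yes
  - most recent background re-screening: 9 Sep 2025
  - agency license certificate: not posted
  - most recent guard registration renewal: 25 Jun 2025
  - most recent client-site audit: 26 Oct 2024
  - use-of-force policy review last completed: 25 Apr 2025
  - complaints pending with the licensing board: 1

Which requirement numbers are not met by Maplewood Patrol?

5, 6

1. complaints pending with the licensing board 1 ≤ 1 → met
2. guard registration renewal 116 days ago vs limit 120 → met
3. background re-screening 40 days ago vs limit 45 → met
4. condition 'provides executive protection' holds; use-of-force policy review 177 days ago vs limit 180 → met
5. agency license certificate absent → not met
6. incident-reporting audit 124 days ago vs limit 90 → not met
7. client-site audit 358 days ago vs limit 365 → met
8. employee dishonesty bond $30,000 ≥ $30,000 → met
Not met: 5, 6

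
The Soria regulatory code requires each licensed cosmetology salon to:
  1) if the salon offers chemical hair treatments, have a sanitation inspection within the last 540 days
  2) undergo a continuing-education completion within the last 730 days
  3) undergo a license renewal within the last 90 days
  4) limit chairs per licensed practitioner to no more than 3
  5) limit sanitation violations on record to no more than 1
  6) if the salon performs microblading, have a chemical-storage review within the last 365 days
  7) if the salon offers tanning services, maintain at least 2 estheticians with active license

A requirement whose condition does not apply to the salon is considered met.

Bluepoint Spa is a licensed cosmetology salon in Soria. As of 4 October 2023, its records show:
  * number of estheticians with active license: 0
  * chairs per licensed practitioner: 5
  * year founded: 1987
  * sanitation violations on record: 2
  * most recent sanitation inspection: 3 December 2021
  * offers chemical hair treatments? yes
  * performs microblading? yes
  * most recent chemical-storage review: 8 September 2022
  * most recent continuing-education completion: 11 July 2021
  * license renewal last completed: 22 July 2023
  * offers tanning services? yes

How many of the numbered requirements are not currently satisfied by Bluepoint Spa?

1. condition 'offers chemical hair treatments' holds; sanitation inspection 670 days ago vs limit 540 → not met
2. continuing-education completion 815 days ago vs limit 730 → not met
3. license renewal 74 days ago vs limit 90 → met
4. chairs per licensed practitioner 5 > 3 → not met
5. sanitation violations on record 2 > 1 → not met
6. condition 'performs microblading' holds; chemical-storage review 391 days ago vs limit 365 → not met
7. condition 'offers tanning services' holds; estheticians with active license 0 < 2 → not met
Not met: 6 of 7

6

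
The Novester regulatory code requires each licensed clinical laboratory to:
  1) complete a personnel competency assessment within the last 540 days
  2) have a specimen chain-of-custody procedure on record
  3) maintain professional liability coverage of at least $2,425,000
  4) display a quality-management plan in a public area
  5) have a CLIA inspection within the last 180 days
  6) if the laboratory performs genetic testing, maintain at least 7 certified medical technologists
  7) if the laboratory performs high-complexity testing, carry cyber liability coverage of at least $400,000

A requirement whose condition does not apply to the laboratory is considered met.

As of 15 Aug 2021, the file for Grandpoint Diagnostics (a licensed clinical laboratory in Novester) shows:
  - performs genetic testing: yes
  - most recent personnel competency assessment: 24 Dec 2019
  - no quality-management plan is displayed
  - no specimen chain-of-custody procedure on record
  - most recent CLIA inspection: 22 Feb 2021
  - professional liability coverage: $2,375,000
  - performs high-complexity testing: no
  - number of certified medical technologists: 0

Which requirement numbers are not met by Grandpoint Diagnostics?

1, 2, 3, 4, 6

1. personnel competency assessment 600 days ago vs limit 540 → not met
2. specimen chain-of-custody procedure absent → not met
3. professional liability coverage $2,375,000 < $2,425,000 → not met
4. quality-management plan absent → not met
5. CLIA inspection 174 days ago vs limit 180 → met
6. condition 'performs genetic testing' holds; certified medical technologists 0 < 7 → not met
7. condition 'performs high-complexity testing' does not hold → requirement n/a → met
Not met: 1, 2, 3, 4, 6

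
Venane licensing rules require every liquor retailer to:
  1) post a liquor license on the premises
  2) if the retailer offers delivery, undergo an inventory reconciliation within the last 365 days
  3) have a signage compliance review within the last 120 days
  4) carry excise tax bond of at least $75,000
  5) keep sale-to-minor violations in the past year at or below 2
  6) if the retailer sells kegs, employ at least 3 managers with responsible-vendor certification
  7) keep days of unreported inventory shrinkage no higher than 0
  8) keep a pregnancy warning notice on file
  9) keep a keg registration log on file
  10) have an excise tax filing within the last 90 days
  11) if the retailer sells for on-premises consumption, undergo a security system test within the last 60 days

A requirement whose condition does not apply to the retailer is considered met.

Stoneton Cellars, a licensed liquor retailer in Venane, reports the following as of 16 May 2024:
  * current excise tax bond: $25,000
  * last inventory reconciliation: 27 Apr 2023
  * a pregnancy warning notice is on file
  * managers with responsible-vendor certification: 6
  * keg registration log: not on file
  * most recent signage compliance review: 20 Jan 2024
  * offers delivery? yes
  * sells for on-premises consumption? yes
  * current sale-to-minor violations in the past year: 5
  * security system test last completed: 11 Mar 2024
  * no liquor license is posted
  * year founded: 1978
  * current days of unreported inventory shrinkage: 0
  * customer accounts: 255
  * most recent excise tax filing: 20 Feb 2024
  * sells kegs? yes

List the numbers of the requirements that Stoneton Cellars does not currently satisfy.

1. liquor license absent → not met
2. condition 'offers delivery' holds; inventory reconciliation 385 days ago vs limit 365 → not met
3. signage compliance review 117 days ago vs limit 120 → met
4. excise tax bond $25,000 < $75,000 → not met
5. sale-to-minor violations in the past year 5 > 2 → not met
6. condition 'sells kegs' holds; managers with responsible-vendor certification 6 ≥ 3 → met
7. days of unreported inventory shrinkage 0 ≤ 0 → met
8. pregnancy warning notice present → met
9. keg registration log absent → not met
10. excise tax filing 86 days ago vs limit 90 → met
11. condition 'sells for on-premises consumption' holds; security system test 66 days ago vs limit 60 → not met
Not met: 1, 2, 4, 5, 9, 11

1, 2, 4, 5, 9, 11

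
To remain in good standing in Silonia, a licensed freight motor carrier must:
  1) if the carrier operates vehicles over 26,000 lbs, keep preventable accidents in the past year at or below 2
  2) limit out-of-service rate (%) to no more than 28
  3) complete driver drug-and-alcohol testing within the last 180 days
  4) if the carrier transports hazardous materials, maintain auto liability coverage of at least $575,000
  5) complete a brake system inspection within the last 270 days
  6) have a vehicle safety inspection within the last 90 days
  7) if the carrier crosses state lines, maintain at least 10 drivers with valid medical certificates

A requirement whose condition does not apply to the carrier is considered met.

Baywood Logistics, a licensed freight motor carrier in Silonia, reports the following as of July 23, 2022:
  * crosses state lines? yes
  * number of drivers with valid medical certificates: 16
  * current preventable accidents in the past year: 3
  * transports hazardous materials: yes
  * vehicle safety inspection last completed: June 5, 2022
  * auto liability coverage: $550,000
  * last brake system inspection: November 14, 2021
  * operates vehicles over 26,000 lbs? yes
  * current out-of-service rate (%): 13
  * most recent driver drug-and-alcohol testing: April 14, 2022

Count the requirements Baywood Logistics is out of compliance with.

1. condition 'operates vehicles over 26,000 lbs' holds; preventable accidents in the past year 3 > 2 → not met
2. out-of-service rate (%) 13 ≤ 28 → met
3. driver drug-and-alcohol testing 100 days ago vs limit 180 → met
4. condition 'transports hazardous materials' holds; auto liability coverage $550,000 < $575,000 → not met
5. brake system inspection 251 days ago vs limit 270 → met
6. vehicle safety inspection 48 days ago vs limit 90 → met
7. condition 'crosses state lines' holds; drivers with valid medical certificates 16 ≥ 10 → met
Not met: 2 of 7

2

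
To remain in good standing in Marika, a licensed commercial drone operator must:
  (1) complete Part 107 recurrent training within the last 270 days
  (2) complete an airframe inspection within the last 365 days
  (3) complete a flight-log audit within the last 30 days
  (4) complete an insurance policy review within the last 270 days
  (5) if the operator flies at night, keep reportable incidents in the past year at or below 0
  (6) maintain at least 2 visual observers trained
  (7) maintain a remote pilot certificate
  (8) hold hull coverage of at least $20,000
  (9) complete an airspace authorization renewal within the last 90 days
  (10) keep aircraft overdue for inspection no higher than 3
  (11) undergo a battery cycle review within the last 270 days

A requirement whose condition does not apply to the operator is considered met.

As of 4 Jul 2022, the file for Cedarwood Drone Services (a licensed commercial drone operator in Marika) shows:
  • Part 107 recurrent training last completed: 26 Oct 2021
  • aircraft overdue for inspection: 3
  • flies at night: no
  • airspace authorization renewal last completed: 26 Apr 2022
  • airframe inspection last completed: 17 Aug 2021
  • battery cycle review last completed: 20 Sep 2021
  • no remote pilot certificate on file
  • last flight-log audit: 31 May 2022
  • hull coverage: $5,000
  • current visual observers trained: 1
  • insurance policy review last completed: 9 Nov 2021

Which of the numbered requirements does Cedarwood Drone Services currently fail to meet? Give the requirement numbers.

3, 6, 7, 8, 11

1. Part 107 recurrent training 251 days ago vs limit 270 → met
2. airframe inspection 321 days ago vs limit 365 → met
3. flight-log audit 34 days ago vs limit 30 → not met
4. insurance policy review 237 days ago vs limit 270 → met
5. condition 'flies at night' does not hold → requirement n/a → met
6. visual observers trained 1 < 2 → not met
7. remote pilot certificate absent → not met
8. hull coverage $5,000 < $20,000 → not met
9. airspace authorization renewal 69 days ago vs limit 90 → met
10. aircraft overdue for inspection 3 ≤ 3 → met
11. battery cycle review 287 days ago vs limit 270 → not met
Not met: 3, 6, 7, 8, 11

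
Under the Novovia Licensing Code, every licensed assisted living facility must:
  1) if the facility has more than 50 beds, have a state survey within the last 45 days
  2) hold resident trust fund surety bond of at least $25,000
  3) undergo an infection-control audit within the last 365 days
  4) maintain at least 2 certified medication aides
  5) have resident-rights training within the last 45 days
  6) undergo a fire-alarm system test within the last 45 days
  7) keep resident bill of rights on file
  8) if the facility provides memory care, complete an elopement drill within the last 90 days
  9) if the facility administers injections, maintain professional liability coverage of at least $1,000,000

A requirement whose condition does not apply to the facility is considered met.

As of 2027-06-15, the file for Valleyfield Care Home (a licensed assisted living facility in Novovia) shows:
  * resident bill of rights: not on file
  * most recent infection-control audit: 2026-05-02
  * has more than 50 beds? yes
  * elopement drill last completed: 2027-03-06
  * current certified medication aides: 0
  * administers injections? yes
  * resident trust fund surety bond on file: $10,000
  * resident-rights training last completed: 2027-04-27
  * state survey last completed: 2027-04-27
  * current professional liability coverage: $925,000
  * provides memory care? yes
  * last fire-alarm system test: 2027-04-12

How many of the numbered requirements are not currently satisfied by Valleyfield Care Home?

1. condition 'has more than 50 beds' holds; state survey 49 days ago vs limit 45 → not met
2. resident trust fund surety bond $10,000 < $25,000 → not met
3. infection-control audit 409 days ago vs limit 365 → not met
4. certified medication aides 0 < 2 → not met
5. resident-rights training 49 days ago vs limit 45 → not met
6. fire-alarm system test 64 days ago vs limit 45 → not met
7. resident bill of rights absent → not met
8. condition 'provides memory care' holds; elopement drill 101 days ago vs limit 90 → not met
9. condition 'administers injections' holds; professional liability coverage $925,000 < $1,000,000 → not met
Not met: 9 of 9

9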